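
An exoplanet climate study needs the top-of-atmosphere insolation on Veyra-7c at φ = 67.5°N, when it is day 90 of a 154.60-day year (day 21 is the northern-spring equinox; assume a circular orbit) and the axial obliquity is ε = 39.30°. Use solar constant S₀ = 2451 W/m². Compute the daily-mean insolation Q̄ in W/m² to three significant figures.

Solar longitude: λ_s = 360° × (90 − 21)/154.60 = 160.673°.
sin δ = sin 39.30° × sin 160.673° = 0.20963, so δ = +12.100°.
cos H₀ = −tan(+67.5°) tan(+12.100°) = -0.5176, H₀ = 2.1148 rad.
Bracket: H₀ sin φ sin δ + cos φ cos δ sin H₀ = 2.1148×0.92388×0.20963 + 0.38268×0.97778×0.85563 = 0.409580 + 0.320157 = 0.729737.
Q̄ = (S₀/π) × [bracket] = (2451/π) × 0.729737 = 569.3 W/m².

Q̄ ≈ 569 W/m²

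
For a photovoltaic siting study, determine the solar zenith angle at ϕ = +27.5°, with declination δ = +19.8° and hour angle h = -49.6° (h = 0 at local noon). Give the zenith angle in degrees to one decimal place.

θ_z = 45.8°

cos θ_z = sin ϕ sin δ + cos ϕ cos δ cos h = 0.156412 + 0.540902 = 0.697314.
θ_z = arccos(0.697314) = 45.8°.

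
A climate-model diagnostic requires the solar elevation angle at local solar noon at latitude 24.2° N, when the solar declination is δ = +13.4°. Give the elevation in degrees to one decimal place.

79.2°

At local noon the hour angle is zero, so the zenith angle equals |ϕ − δ| = |+24.2° − (+13.400°)| = 10.800°.
Elevation = 90° − 10.800° = 79.2°.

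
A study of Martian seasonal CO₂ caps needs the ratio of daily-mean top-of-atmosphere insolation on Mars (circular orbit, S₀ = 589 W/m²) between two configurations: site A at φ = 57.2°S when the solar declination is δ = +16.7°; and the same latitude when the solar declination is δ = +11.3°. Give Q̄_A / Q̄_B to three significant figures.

— Configuration A (φ=-57.2°):
cos H₀ = −tan(-57.2°) tan(+16.700°) = 0.4655, H₀ = 1.0866 rad.
Bracket: H₀ sin φ sin δ + cos φ cos δ sin H₀ = 1.0866×-0.84057×0.28736 + 0.54171×0.95782×0.88503 = -0.262464 + 0.459207 = 0.196743.
Q̄ = (S₀/π) × [bracket] = (589/π) × 0.196743 = 36.886 W/m².
— Configuration B (φ=-57.2°):
cos H₀ = −tan(-57.2°) tan(+11.300°) = 0.3101, H₀ = 1.2555 rad.
Bracket: H₀ sin φ sin δ + cos φ cos δ sin H₀ = 1.2555×-0.84057×0.19595 + 0.54171×0.98061×0.95072 = -0.206793 + 0.505028 = 0.298235.
Q̄ = (S₀/π) × [bracket] = (589/π) × 0.298235 = 55.914 W/m².
Ratio Q̄_A / Q̄_B = 36.886 / 55.914 = 0.6597.

Q̄_A / Q̄_B ≈ 0.660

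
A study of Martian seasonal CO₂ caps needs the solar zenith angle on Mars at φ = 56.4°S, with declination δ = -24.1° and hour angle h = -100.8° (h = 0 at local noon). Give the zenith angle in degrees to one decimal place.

cos θ_z = sin φ sin δ + cos φ cos δ cos h = 0.340107 + -0.094657 = 0.245450.
θ_z = arccos(0.245450) = 75.8°.

θ_z = 75.8°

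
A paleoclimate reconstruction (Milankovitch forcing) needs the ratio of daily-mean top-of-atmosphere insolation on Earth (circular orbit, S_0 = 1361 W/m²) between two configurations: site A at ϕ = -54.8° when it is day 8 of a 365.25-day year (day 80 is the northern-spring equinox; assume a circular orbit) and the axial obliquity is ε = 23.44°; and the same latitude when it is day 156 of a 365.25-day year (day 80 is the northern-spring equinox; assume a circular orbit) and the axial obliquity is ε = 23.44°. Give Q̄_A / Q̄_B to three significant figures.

Q̄_A / Q̄_B ≈ 8.22

— Configuration A (ϕ=-54.8°):
Solar longitude: L_s = 360° × (8 − 80)/365.25 = -70.965°, i.e. -70.965° + 360° = 289.035°.
sin δ = sin 23.44° × sin 289.035° = -0.37604, so δ = -22.088°.
cos h₀ = −tan(-54.8°) tan(-22.088°) = -0.5753, h₀ = 2.1838 rad.
Bracket: h₀ sin ϕ sin δ + cos ϕ cos δ sin h₀ = 2.1838×-0.81714×-0.37604 + 0.57643×0.92660×0.81795 = 0.671032 + 0.436883 = 1.107915.
Q̄ = (S_0/π) × [bracket] = (1361/π) × 1.107915 = 479.97 W/m².
— Configuration B (ϕ=-54.8°):
Solar longitude: L_s = 360° × (156 − 80)/365.25 = 74.908°.
sin δ = sin 23.44° × sin 74.908° = 0.38407, so δ = +22.586°.
cos h₀ = −tan(-54.8°) tan(+22.586°) = 0.5897, h₀ = 0.9401 rad.
Bracket: h₀ sin ϕ sin δ + cos ϕ cos δ sin h₀ = 0.9401×-0.81714×0.38407 + 0.57643×0.92330×0.80764 = -0.295040 + 0.429840 = 0.134800.
Q̄ = (S_0/π) × [bracket] = (1361/π) × 0.134800 = 58.398 W/m².
Ratio Q̄_A / Q̄_B = 479.97 / 58.398 = 8.219.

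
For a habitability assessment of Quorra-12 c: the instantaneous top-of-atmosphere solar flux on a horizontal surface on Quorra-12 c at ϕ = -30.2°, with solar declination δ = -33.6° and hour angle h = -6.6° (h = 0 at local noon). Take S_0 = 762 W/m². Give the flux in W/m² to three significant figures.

757 W/m²

cos θ_z = sin ϕ sin δ + cos ϕ cos δ cos h = 0.278367 + 0.715102 = 0.993469.
Flux = S_0 · cos θ_z = 762 × 0.993469 = 757.0 W/m².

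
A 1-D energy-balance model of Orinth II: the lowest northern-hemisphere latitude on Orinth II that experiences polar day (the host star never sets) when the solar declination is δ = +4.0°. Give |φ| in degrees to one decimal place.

|φ| = 86.0°

Polar day requires cos H₀ = −tan φ tan δ ≤ −1, i.e. tan φ tan δ ≥ 1.
The boundary is |tan φ| · |tan δ| = 1, so |φ| = 90° − |δ| = 90° − 4.0° = 86.0° in the northern hemisphere.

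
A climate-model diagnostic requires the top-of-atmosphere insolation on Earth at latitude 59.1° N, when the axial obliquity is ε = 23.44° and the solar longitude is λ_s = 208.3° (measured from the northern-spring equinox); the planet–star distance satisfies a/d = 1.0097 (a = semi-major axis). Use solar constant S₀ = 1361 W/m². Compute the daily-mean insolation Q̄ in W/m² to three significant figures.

Q̄ ≈ 122 W/m²

Solar declination: sin δ = sin ε · sin λ_s = sin 23.44° × sin 208.3° = -0.18859, so δ = -10.870°.
cos H₀ = −tan(+59.1°) tan(-10.870°) = 0.3209, H₀ = 1.2442 rad.
Bracket: H₀ sin φ sin δ + cos φ cos δ sin H₀ = 1.2442×0.85806×-0.18859 + 0.51354×0.98206×0.94713 = -0.201338 + 0.477663 = 0.276325.
Inverse-square distance factor (a/d)² = 1.0097² = 1.019494.
Q̄ = (S₀/π) × 1.019494 × [bracket] = (1361/π) × 1.019494 × 0.276325 = 122.0 W/m².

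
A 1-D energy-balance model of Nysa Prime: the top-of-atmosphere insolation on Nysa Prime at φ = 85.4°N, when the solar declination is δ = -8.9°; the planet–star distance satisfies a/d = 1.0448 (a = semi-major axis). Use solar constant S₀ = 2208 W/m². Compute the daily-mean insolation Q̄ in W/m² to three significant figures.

Q̄ ≈ 0.00 W/m²

cos H₀ = −tan(+85.4°) tan(-8.900°) = 1.9463 ≥ 1 ⇒ polar night, H₀ = 0 and Q̄ = 0.
Inverse-square distance factor (a/d)² = 1.0448² = 1.091607.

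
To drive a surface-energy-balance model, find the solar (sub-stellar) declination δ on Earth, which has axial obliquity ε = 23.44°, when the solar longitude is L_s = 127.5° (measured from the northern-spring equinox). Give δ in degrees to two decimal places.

δ = +18.40°

sin δ = sin ε · sin L_s = sin 23.44° × sin 127.5° = 0.315587.
δ = arcsin(0.315587) = +18.40°.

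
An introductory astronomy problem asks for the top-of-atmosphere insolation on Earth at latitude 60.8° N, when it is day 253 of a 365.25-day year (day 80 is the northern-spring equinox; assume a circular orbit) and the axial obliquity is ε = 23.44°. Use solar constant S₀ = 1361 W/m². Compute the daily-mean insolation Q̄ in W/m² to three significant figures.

Solar longitude: λ_s = 360° × (253 − 80)/365.25 = 170.513°.
sin δ = sin 23.44° × sin 170.513° = 0.06556, so δ = +3.759°.
cos H₀ = −tan(+60.8°) tan(+3.759°) = -0.1176, H₀ = 1.6886 rad.
Bracket: H₀ sin φ sin δ + cos φ cos δ sin H₀ = 1.6886×0.87292×0.06556 + 0.48786×0.99785×0.99307 = 0.096636 + 0.483438 = 0.580074.
Q̄ = (S₀/π) × [bracket] = (1361/π) × 0.580074 = 251.3 W/m².

Q̄ ≈ 251 W/m²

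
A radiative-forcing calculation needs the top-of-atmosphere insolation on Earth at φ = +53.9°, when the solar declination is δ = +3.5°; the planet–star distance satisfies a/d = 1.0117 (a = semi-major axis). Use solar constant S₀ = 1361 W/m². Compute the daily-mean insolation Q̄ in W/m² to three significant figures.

cos H₀ = −tan(+53.9°) tan(+3.500°) = -0.0839, H₀ = 1.6548 rad.
Bracket: H₀ sin φ sin δ + cos φ cos δ sin H₀ = 1.6548×0.80799×0.06105 + 0.58920×0.99813×0.99648 = 0.081628 + 0.586028 = 0.667656.
Inverse-square distance factor (a/d)² = 1.0117² = 1.023537.
Q̄ = (S₀/π) × 1.023537 × [bracket] = (1361/π) × 1.023537 × 0.667656 = 296.0 W/m².

Q̄ ≈ 296 W/m²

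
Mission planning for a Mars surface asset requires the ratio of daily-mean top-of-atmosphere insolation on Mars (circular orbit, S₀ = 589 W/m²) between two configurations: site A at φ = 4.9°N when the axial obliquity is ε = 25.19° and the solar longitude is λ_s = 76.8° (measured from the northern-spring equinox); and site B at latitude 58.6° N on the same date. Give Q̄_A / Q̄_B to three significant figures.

Q̄_A / Q̄_B ≈ 0.824

— Configuration A (φ=+4.9°):
Solar declination: sin δ = sin ε · sin λ_s = sin 25.19° × sin 76.8° = 0.41438, so δ = +24.480°.
cos H₀ = −tan(+4.9°) tan(+24.480°) = -0.0390, H₀ = 1.6098 rad.
Bracket: H₀ sin φ sin δ + cos φ cos δ sin H₀ = 1.6098×0.08542×0.41438 + 0.99635×0.91011×0.99924 = 0.056981 + 0.906099 = 0.963080.
Q̄ = (S₀/π) × [bracket] = (589/π) × 0.963080 = 180.56 W/m².
— Configuration B (φ=+58.6°):
cos H₀ = −tan(+58.6°) tan(+24.480°) = -0.7459, H₀ = 2.4127 rad.
Bracket: H₀ sin φ sin δ + cos φ cos δ sin H₀ = 2.4127×0.85355×0.41438 + 0.52101×0.91011×0.66605 = 0.853358 + 0.315825 = 1.169183.
Q̄ = (S₀/π) × [bracket] = (589/π) × 1.169183 = 219.20 W/m².
Ratio Q̄_A / Q̄_B = 180.56 / 219.20 = 0.8237.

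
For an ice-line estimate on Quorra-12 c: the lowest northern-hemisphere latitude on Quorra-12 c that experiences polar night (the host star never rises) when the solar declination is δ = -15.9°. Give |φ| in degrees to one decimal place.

Polar night requires cos H₀ = −tan φ tan δ ≥ 1, i.e. tan φ tan δ ≤ −1.
The boundary is |tan φ| · |tan δ| = 1, so |φ| = 90° − |δ| = 90° − 15.9° = 74.1° in the northern hemisphere.

|φ| = 74.1°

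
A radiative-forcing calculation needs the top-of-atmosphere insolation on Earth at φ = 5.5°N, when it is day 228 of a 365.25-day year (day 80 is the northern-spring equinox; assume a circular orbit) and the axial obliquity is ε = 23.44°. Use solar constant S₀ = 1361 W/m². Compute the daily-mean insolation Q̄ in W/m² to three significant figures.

Solar longitude: λ_s = 360° × (228 − 80)/365.25 = 145.873°.
sin δ = sin 23.44° × sin 145.873° = 0.22317, so δ = +12.895°.
cos H₀ = −tan(+5.5°) tan(+12.895°) = -0.0220, H₀ = 1.5928 rad.
Bracket: H₀ sin φ sin δ + cos φ cos δ sin H₀ = 1.5928×0.09585×0.22317 + 0.99540×0.97478×0.99976 = 0.034071 + 0.970063 = 1.004134.
Q̄ = (S₀/π) × [bracket] = (1361/π) × 1.004134 = 435.0 W/m².

Q̄ ≈ 435 W/m²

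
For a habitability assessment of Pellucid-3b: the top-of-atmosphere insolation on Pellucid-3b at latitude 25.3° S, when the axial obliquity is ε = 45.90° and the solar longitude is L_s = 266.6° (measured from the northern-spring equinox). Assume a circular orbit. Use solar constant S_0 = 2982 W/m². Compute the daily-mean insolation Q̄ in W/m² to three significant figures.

Q̄ ≈ 1.13e+03 W/m²

Solar declination: sin δ = sin ε · sin L_s = sin 45.90° × sin 266.6° = -0.71686, so δ = -45.796°.
cos h₀ = −tan(-25.3°) tan(-45.796°) = -0.4860, h₀ = 2.0783 rad.
Bracket: h₀ sin ϕ sin δ + cos ϕ cos δ sin h₀ = 2.0783×-0.42736×-0.71686 + 0.90408×0.69721×0.87395 = 0.636702 + 0.550880 = 1.187582.
Q̄ = (S_0/π) × [bracket] = (2982/π) × 1.187582 = 1127 W/m².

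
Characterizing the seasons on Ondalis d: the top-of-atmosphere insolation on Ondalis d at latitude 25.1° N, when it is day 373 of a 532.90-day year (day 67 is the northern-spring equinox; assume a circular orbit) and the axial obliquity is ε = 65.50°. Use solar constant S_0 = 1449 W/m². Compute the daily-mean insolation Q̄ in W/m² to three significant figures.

Solar longitude: L_s = 360° × (373 − 67)/532.90 = 206.718°.
sin δ = sin 65.50° × sin 206.718° = -0.40912, so δ = -24.149°.
cos h₀ = −tan(+25.1°) tan(-24.149°) = 0.2100, h₀ = 1.3592 rad.
Bracket: h₀ sin ϕ sin δ + cos ϕ cos δ sin h₀ = 1.3592×0.42420×-0.40912 + 0.90557×0.91248×0.97770 = -0.235887 + 0.807888 = 0.572001.
Q̄ = (S_0/π) × [bracket] = (1449/π) × 0.572001 = 263.8 W/m².

Q̄ ≈ 264 W/m²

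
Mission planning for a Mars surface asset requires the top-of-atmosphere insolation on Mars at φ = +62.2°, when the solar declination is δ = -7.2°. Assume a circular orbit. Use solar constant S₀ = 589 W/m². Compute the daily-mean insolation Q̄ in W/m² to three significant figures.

cos H₀ = −tan(+62.2°) tan(-7.200°) = 0.2396, H₀ = 1.3288 rad.
Bracket: H₀ sin φ sin δ + cos φ cos δ sin H₀ = 1.3288×0.88458×-0.12533 + 0.46639×0.99211×0.97087 = -0.147317 + 0.449231 = 0.301914.
Q̄ = (S₀/π) × [bracket] = (589/π) × 0.301914 = 56.60 W/m².

Q̄ ≈ 56.6 W/m²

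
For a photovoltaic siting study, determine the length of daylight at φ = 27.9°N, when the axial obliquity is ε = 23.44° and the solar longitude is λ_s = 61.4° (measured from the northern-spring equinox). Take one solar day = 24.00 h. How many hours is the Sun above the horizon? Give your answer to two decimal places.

13.52 h

Solar declination: sin δ = sin ε · sin λ_s = sin 23.44° × sin 61.4° = 0.34925, so δ = +20.442°.
cos H₀ = −tan φ · tan δ = −tan(+27.9°) × tan(+20.442°) = -0.1973, so H₀ = 1.7694 rad = 101.38°.
Daylight = 2H₀/(2π) × 24.00 h = (1.7694/π) × 24.00 = 13.52 h.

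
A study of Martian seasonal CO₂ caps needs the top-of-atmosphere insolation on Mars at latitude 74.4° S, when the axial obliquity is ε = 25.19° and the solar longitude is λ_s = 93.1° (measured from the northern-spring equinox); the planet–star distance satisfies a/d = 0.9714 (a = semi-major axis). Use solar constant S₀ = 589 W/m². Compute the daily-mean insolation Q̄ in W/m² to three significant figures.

Solar declination: sin δ = sin ε · sin λ_s = sin 25.19° × sin 93.1° = 0.42500, so δ = +25.151°.
cos H₀ = −tan(-74.4°) tan(+25.151°) = 1.6816 ≥ 1 ⇒ polar night, H₀ = 0 and Q̄ = 0.
Inverse-square distance factor (a/d)² = 0.9714² = 0.943618.

Q̄ ≈ 0.00 W/m²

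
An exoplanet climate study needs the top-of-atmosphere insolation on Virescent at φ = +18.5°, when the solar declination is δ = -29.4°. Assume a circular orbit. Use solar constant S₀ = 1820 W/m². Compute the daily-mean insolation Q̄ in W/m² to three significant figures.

cos H₀ = −tan(+18.5°) tan(-29.400°) = 0.1885, H₀ = 1.3811 rad.
Bracket: H₀ sin φ sin δ + cos φ cos δ sin H₀ = 1.3811×0.31730×-0.49090 + 0.94832×0.87121×0.98207 = -0.215124 + 0.811372 = 0.596248.
Q̄ = (S₀/π) × [bracket] = (1820/π) × 0.596248 = 345.4 W/m².

Q̄ ≈ 345 W/m²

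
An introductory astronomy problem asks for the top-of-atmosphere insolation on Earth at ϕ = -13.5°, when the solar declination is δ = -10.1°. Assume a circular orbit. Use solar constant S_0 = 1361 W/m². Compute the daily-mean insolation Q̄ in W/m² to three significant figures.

Q̄ ≈ 443 W/m²

cos h₀ = −tan(-13.5°) tan(-10.100°) = -0.0428, h₀ = 1.6136 rad.
Bracket: h₀ sin ϕ sin δ + cos ϕ cos δ sin h₀ = 1.6136×-0.23345×-0.17537 + 0.97237×0.98450×0.99909 = 0.066061 + 0.956427 = 1.022488.
Q̄ = (S_0/π) × [bracket] = (1361/π) × 1.022488 = 443.0 W/m².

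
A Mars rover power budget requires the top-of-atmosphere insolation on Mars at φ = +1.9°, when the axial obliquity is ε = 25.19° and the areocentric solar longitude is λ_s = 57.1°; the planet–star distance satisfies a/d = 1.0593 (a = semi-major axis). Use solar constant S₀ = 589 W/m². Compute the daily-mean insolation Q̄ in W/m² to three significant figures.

sin δ = sin 25.19° × sin 57.1° = 0.35736, so δ = +20.938°.
cos H₀ = −tan(+1.9°) tan(+20.938°) = -0.0127, H₀ = 1.5835 rad.
Bracket: H₀ sin φ sin δ + cos φ cos δ sin H₀ = 1.5835×0.03316×0.35736 + 0.99945×0.93397×0.99992 = 0.018765 + 0.933382 = 0.952147.
Inverse-square distance factor (a/d)² = 1.0593² = 1.122116.
Q̄ = (S₀/π) × 1.122116 × [bracket] = (589/π) × 1.122116 × 0.952147 = 200.3 W/m².

Q̄ ≈ 200 W/m²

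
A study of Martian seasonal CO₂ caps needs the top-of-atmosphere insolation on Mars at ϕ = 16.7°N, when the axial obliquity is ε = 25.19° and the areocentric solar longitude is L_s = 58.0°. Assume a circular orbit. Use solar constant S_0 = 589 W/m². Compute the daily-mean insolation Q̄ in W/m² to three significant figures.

sin δ = sin 25.19° × sin 58.0° = 0.36095, so δ = +21.158°.
cos h₀ = −tan(+16.7°) tan(+21.158°) = -0.1161, h₀ = 1.6872 rad.
Bracket: h₀ sin ϕ sin δ + cos ϕ cos δ sin h₀ = 1.6872×0.28736×0.36095 + 0.95782×0.93259×0.99324 = 0.175001 + 0.887215 = 1.062216.
Q̄ = (S_0/π) × [bracket] = (589/π) × 1.062216 = 199.1 W/m².

Q̄ ≈ 199 W/m²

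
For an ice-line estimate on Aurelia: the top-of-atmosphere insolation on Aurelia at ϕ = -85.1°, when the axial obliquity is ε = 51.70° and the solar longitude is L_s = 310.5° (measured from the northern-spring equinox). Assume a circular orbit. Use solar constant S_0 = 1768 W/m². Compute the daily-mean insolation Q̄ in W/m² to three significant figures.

Q̄ ≈ 1.05e+03 W/m²

Solar declination: sin δ = sin ε · sin L_s = sin 51.70° × sin 310.5° = -0.59675, so δ = -36.637°.
cos h₀ = −tan(-85.1°) tan(-36.637°) = -8.6746 ≤ −1 ⇒ polar day, h₀ = π.
Bracket: h₀ sin ϕ sin δ + cos ϕ cos δ sin h₀ = 3.1416×-0.99635×-0.59675 + 0.08542×0.80243×0.00000 = 1.867907 + 0.000000 = 1.867907.
Q̄ = (S_0/π) × [bracket] = (1768/π) × 1.867907 = 1051 W/m².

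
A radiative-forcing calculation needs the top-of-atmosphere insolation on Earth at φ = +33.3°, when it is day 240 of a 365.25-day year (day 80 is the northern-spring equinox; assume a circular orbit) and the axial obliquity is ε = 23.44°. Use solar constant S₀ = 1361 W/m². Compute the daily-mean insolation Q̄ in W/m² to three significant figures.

Solar longitude: λ_s = 360° × (240 − 80)/365.25 = 157.700°.
sin δ = sin 23.44° × sin 157.700° = 0.15094, so δ = +8.682°.
cos H₀ = −tan(+33.3°) tan(+8.682°) = -0.1003, H₀ = 1.6713 rad.
Bracket: H₀ sin φ sin δ + cos φ cos δ sin H₀ = 1.6713×0.54902×0.15094 + 0.83581×0.98854×0.99496 = 0.138499 + 0.822067 = 0.960566.
Q̄ = (S₀/π) × [bracket] = (1361/π) × 0.960566 = 416.1 W/m².

Q̄ ≈ 416 W/m²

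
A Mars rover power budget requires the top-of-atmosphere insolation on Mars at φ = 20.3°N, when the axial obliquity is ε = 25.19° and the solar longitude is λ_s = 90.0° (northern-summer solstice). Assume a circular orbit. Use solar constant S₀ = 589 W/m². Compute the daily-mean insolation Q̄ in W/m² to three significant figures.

Solar declination: sin δ = sin ε · sin λ_s = sin 25.19° × sin 90.0° = 0.42562, so δ = +25.190°.
cos H₀ = −tan(+20.3°) tan(+25.190°) = -0.1740, H₀ = 1.7457 rad.
Bracket: H₀ sin φ sin δ + cos φ cos δ sin H₀ = 1.7457×0.34694×0.42562 + 0.93789×0.90490×0.98475 = 0.257778 + 0.835754 = 1.093532.
Q̄ = (S₀/π) × [bracket] = (589/π) × 1.093532 = 205.0 W/m².

Q̄ ≈ 205 W/m²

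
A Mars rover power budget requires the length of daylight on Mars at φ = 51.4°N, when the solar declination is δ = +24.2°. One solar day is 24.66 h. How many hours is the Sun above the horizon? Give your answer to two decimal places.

17.02 h

cos H₀ = −tan φ · tan δ = −tan(+51.4°) × tan(+24.200°) = -0.5630, so H₀ = 2.1688 rad = 124.26°.
Daylight = 2H₀/(2π) × 24.66 h = (2.1688/π) × 24.66 = 17.02 h.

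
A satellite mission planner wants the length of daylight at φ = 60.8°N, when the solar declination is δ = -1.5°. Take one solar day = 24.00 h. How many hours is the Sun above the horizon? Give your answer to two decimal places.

cos H₀ = −tan φ · tan δ = −tan(+60.8°) × tan(-1.500°) = 0.0469, so H₀ = 1.5239 rad = 87.31°.
Daylight = 2H₀/(2π) × 24.00 h = (1.5239/π) × 24.00 = 11.64 h.

11.64 h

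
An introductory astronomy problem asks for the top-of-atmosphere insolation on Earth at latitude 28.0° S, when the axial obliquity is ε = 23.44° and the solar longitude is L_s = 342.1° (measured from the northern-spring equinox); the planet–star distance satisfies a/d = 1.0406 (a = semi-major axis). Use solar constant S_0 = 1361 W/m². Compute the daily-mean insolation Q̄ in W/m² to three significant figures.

Q̄ ≈ 454 W/m²

Solar declination: sin δ = sin ε · sin L_s = sin 23.44° × sin 342.1° = -0.12226, so δ = -7.023°.
cos h₀ = −tan(-28.0°) tan(-7.023°) = -0.0655, h₀ = 1.6363 rad.
Bracket: h₀ sin ϕ sin δ + cos ϕ cos δ sin h₀ = 1.6363×-0.46947×-0.12226 + 0.88295×0.99250×0.99785 = 0.093919 + 0.874444 = 0.968363.
Inverse-square distance factor (a/d)² = 1.0406² = 1.082848.
Q̄ = (S_0/π) × 1.082848 × [bracket] = (1361/π) × 1.082848 × 0.968363 = 454.3 W/m².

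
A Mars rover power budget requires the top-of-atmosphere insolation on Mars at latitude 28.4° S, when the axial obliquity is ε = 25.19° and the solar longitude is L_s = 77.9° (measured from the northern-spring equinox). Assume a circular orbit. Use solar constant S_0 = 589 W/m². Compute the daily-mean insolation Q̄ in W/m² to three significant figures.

Solar declination: sin δ = sin ε · sin L_s = sin 25.19° × sin 77.9° = 0.41617, so δ = +24.593°.
cos h₀ = −tan(-28.4°) tan(+24.593°) = 0.2475, h₀ = 1.3207 rad.
Bracket: h₀ sin ϕ sin δ + cos ϕ cos δ sin h₀ = 1.3207×-0.47562×0.41617 + 0.87965×0.90929×0.96890 = -0.261418 + 0.774981 = 0.513563.
Q̄ = (S_0/π) × [bracket] = (589/π) × 0.513563 = 96.29 W/m².

Q̄ ≈ 96.3 W/m²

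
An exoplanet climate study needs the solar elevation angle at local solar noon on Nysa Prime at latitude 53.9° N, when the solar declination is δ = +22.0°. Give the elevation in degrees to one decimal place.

58.1°

At local noon the hour angle is zero, so the zenith angle equals |φ − δ| = |+53.9° − (+22.000°)| = 31.900°.
Elevation = 90° − 31.900° = 58.1°.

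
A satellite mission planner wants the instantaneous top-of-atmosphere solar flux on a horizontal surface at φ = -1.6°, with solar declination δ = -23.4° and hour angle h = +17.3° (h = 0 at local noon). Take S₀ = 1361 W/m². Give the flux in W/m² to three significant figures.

cos θ_z = sin φ sin δ + cos φ cos δ cos h = 0.011089 + 0.875895 = 0.886984.
Flux = S₀ · cos θ_z = 1361 × 0.886984 = 1207 W/m².

1.21e+03 W/m²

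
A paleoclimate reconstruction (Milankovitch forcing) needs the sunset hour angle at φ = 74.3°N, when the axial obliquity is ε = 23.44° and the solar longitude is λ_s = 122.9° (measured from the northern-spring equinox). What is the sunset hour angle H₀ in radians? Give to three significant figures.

H₀ = 3.14 rad

Solar declination: sin δ = sin ε · sin λ_s = sin 23.44° × sin 122.9° = 0.33399, so δ = +19.511°.
Sunrise equation: cos H₀ = −tan φ · tan δ = -1.2606 ≤ −1, so the Sun never sets (polar day) and H₀ = π.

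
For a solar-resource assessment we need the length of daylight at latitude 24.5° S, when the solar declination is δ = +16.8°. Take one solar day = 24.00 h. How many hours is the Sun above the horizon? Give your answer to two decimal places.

10.95 h

cos h₀ = −tan ϕ · tan δ = −tan(-24.5°) × tan(+16.800°) = 0.1376, so h₀ = 1.4328 rad = 82.09°.
Daylight = 2h₀/(2π) × 24.00 h = (1.4328/π) × 24.00 = 10.95 h.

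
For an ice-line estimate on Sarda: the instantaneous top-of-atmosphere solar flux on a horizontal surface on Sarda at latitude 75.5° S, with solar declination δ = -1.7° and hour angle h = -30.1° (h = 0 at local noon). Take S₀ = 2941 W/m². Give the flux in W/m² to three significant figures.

cos θ_z = sin φ sin δ + cos φ cos δ cos h = 0.028721 + 0.216521 = 0.245242.
Flux = S₀ · cos θ_z = 2941 × 0.245242 = 721.3 W/m².

721 W/m²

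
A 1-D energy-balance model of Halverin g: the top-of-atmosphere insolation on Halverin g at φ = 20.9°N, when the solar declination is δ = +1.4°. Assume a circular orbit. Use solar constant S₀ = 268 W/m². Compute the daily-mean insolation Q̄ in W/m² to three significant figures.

cos H₀ = −tan(+20.9°) tan(+1.400°) = -0.0093, H₀ = 1.5801 rad.
Bracket: H₀ sin φ sin δ + cos φ cos δ sin H₀ = 1.5801×0.35674×0.02443 + 0.93420×0.99970×0.99996 = 0.013771 + 0.933882 = 0.947653.
Q̄ = (S₀/π) × [bracket] = (268/π) × 0.947653 = 80.84 W/m².

Q̄ ≈ 80.8 W/m²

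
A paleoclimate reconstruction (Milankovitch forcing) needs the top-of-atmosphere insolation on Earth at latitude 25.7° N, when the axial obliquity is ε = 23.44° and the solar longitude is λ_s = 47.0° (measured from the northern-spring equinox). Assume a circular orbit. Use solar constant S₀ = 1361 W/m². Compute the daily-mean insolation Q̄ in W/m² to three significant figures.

Solar declination: sin δ = sin ε · sin λ_s = sin 23.44° × sin 47.0° = 0.29092, so δ = +16.913°.
cos H₀ = −tan(+25.7°) tan(+16.913°) = -0.1463, H₀ = 1.7177 rad.
Bracket: H₀ sin φ sin δ + cos φ cos δ sin H₀ = 1.7177×0.43366×0.29092 + 0.90108×0.95675×0.98923 = 0.216706 + 0.852823 = 1.069529.
Q̄ = (S₀/π) × [bracket] = (1361/π) × 1.069529 = 463.3 W/m².

Q̄ ≈ 463 W/m²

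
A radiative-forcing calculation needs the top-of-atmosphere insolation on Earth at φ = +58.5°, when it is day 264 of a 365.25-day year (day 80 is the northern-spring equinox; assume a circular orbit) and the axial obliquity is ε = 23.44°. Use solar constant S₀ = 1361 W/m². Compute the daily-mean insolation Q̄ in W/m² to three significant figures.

Solar longitude: λ_s = 360° × (264 − 80)/365.25 = 181.355°.
sin δ = sin 23.44° × sin 181.355° = -0.00941, so δ = -0.539°.
cos H₀ = −tan(+58.5°) tan(-0.539°) = 0.0154, H₀ = 1.5554 rad.
Bracket: H₀ sin φ sin δ + cos φ cos δ sin H₀ = 1.5554×0.85264×-0.00941 + 0.52250×0.99996×0.99988 = -0.012480 + 0.522416 = 0.509936.
Q̄ = (S₀/π) × [bracket] = (1361/π) × 0.509936 = 220.9 W/m².

Q̄ ≈ 221 W/m²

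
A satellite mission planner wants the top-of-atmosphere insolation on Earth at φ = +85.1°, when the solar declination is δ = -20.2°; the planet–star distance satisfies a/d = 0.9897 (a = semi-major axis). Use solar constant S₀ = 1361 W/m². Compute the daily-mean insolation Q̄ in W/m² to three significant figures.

Q̄ ≈ 0.00 W/m²

cos H₀ = −tan(+85.1°) tan(-20.200°) = 4.2917 ≥ 1 ⇒ polar night, H₀ = 0 and Q̄ = 0.
Inverse-square distance factor (a/d)² = 0.9897² = 0.979506.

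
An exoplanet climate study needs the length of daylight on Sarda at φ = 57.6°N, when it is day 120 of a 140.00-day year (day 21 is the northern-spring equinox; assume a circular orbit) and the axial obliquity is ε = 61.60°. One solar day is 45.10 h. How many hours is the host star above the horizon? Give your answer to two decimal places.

0.00 h

Solar longitude: λ_s = 360° × (120 − 21)/140.00 = 254.571°.
sin δ = sin 61.60° × sin 254.571° = -0.84795, so δ = -57.989°.
cos H₀ = −tan φ · tan δ = 2.5207 ≥ 1, so the host star never rises (polar night) and H₀ = 0.
Daylight = 2H₀/(2π) × 45.10 h = (0.0000/π) × 45.10 = 0.00 h.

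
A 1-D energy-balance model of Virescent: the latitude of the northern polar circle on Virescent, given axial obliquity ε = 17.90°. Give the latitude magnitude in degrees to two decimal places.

72.10°

The polar circle is the lowest latitude that experiences at least one full rotation of continuous daylight at the northern-summer solstice; it lies at |φ| = 90° − ε = 90° − 17.90° = 72.10°.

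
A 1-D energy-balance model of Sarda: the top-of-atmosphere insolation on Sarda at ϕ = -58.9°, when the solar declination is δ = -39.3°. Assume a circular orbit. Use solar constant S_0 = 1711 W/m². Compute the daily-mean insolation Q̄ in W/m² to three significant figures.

Q̄ ≈ 928 W/m²

cos h₀ = −tan(-58.9°) tan(-39.300°) = -1.3568 ≤ −1 ⇒ polar day, h₀ = π.
Bracket: h₀ sin ϕ sin δ + cos ϕ cos δ sin h₀ = 3.1416×-0.85627×-0.63338 + 0.51653×0.77384×0.00000 = 1.703829 + 0.000000 = 1.703829.
Q̄ = (S_0/π) × [bracket] = (1711/π) × 1.703829 = 928.0 W/m².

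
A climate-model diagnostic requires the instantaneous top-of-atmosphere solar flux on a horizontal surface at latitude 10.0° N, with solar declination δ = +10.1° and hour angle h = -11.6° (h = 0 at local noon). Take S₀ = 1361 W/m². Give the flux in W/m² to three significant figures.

cos θ_z = sin φ sin δ + cos φ cos δ cos h = 0.030452 + 0.949744 = 0.980196.
Flux = S₀ · cos θ_z = 1361 × 0.980196 = 1334 W/m².

1.33e+03 W/m²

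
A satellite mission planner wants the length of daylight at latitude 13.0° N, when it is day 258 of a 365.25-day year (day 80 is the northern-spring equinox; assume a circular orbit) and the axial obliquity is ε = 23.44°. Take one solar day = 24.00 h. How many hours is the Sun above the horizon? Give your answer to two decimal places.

Solar longitude: λ_s = 360° × (258 − 80)/365.25 = 175.441°.
sin δ = sin 23.44° × sin 175.441° = 0.03162, so δ = +1.812°.
cos H₀ = −tan φ · tan δ = −tan(+13.0°) × tan(+1.812°) = -0.0073, so H₀ = 1.5781 rad = 90.42°.
Daylight = 2H₀/(2π) × 24.00 h = (1.5781/π) × 24.00 = 12.06 h.

12.06 h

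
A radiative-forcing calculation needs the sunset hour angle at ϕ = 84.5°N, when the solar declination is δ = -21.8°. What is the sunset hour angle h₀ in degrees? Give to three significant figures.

cos h₀ = −tan ϕ · tan δ = 4.1539 ≥ 1, so the Sun never rises (polar night) and h₀ = 0.

h₀ = 0.00°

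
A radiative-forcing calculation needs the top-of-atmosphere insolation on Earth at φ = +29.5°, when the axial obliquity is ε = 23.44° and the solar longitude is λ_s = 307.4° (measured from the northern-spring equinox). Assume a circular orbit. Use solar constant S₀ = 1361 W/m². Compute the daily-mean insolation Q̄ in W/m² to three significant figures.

Q̄ ≈ 258 W/m²

Solar declination: sin δ = sin ε · sin λ_s = sin 23.44° × sin 307.4° = -0.31601, so δ = -18.422°.
cos H₀ = −tan(+29.5°) tan(-18.422°) = 0.1884, H₀ = 1.3812 rad.
Bracket: H₀ sin φ sin δ + cos φ cos δ sin H₀ = 1.3812×0.49242×-0.31601 + 0.87036×0.94876×0.98208 = -0.214928 + 0.810965 = 0.596037.
Q̄ = (S₀/π) × [bracket] = (1361/π) × 0.596037 = 258.2 W/m².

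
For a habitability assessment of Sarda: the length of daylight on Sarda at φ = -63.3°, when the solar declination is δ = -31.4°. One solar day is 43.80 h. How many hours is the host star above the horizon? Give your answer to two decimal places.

43.80 h

Sunrise equation: cos H₀ = −tan φ · tan δ = -1.2137 ≤ −1, so the host star never sets (polar day) and H₀ = π.
Daylight = 2H₀/(2π) × 43.80 h = (3.1416/π) × 43.80 = 43.80 h.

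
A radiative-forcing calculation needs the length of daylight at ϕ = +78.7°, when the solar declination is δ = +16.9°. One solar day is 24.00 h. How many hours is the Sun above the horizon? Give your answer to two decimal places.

Sunrise equation: cos h₀ = −tan ϕ · tan δ = -1.5205 ≤ −1, so the Sun never sets (polar day) and h₀ = π.
Daylight = 2h₀/(2π) × 24.00 h = (3.1416/π) × 24.00 = 24.00 h.

24.00 h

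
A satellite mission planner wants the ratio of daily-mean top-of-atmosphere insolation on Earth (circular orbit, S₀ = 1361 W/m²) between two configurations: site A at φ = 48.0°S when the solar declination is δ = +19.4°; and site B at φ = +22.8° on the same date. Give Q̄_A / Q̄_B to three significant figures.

Q̄_A / Q̄_B ≈ 0.270

— Configuration A (φ=-48.0°):
cos H₀ = −tan(-48.0°) tan(+19.400°) = 0.3911, H₀ = 1.1690 rad.
Bracket: H₀ sin φ sin δ + cos φ cos δ sin H₀ = 1.1690×-0.74314×0.33216 + 0.66913×0.94322×0.92034 = -0.288558 + 0.580860 = 0.292302.
Q̄ = (S₀/π) × [bracket] = (1361/π) × 0.292302 = 126.63 W/m².
— Configuration B (φ=+22.8°):
cos H₀ = −tan(+22.8°) tan(+19.400°) = -0.1480, H₀ = 1.7194 rad.
Bracket: H₀ sin φ sin δ + cos φ cos δ sin H₀ = 1.7194×0.38752×0.33216 + 0.92186×0.94322×0.98898 = 0.221319 + 0.859935 = 1.081254.
Q̄ = (S₀/π) × [bracket] = (1361/π) × 1.081254 = 468.42 W/m².
Ratio Q̄_A / Q̄_B = 126.63 / 468.42 = 0.2703.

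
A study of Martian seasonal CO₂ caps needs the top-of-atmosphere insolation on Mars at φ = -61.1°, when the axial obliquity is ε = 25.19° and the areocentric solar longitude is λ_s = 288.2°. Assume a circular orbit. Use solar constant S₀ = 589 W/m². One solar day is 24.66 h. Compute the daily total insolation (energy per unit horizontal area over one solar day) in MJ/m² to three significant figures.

19.1 MJ/m²

sin δ = sin 25.19° × sin 288.2° = -0.40433, so δ = -23.849°.
cos H₀ = −tan(-61.1°) tan(-23.849°) = -0.8008, H₀ = 2.4995 rad.
Bracket: H₀ sin φ sin δ + cos φ cos δ sin H₀ = 2.4995×-0.87546×-0.40433 + 0.48328×0.91461×0.59891 = 0.884760 + 0.264726 = 1.149486.
Q̄ = (S₀/π) × [bracket] = (589/π) × 1.149486 = 215.51 W/m².
Daily total = Q̄ × 24.66 h × 3600 s/h = 215.51 × 24.66 × 3600 / 10⁶ = 19.13 MJ/m².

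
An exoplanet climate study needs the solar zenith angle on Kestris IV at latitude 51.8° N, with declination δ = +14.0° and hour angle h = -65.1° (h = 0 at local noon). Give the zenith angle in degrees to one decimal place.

cos θ_z = sin φ sin δ + cos φ cos δ cos h = 0.190116 + 0.252638 = 0.442754.
θ_z = arccos(0.442754) = 63.7°.

θ_z = 63.7°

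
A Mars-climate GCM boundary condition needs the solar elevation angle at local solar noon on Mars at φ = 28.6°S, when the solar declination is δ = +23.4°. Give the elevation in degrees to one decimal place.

38.0°

At local noon the hour angle is zero, so the zenith angle equals |φ − δ| = |-28.6° − (+23.400°)| = 52.000°.
Elevation = 90° − 52.000° = 38.0°.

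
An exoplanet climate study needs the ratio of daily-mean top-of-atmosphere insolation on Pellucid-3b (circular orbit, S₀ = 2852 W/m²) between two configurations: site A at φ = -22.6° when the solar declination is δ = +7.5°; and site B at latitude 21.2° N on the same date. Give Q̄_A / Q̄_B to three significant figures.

— Configuration A (φ=-22.6°):
cos H₀ = −tan(-22.6°) tan(+7.500°) = 0.0548, H₀ = 1.5160 rad.
Bracket: H₀ sin φ sin δ + cos φ cos δ sin H₀ = 1.5160×-0.38430×0.13053 + 0.92321×0.99144×0.99850 = -0.076047 + 0.913934 = 0.837887.
Q̄ = (S₀/π) × [bracket] = (2852/π) × 0.837887 = 760.65 W/m².
— Configuration B (φ=+21.2°):
cos H₀ = −tan(+21.2°) tan(+7.500°) = -0.0511, H₀ = 1.6219 rad.
Bracket: H₀ sin φ sin δ + cos φ cos δ sin H₀ = 1.6219×0.36162×0.13053 + 0.93232×0.99144×0.99870 = 0.076557 + 0.923138 = 0.999695.
Q̄ = (S₀/π) × [bracket] = (2852/π) × 0.999695 = 907.54 W/m².
Ratio Q̄_A / Q̄_B = 760.65 / 907.54 = 0.8381.

Q̄_A / Q̄_B ≈ 0.838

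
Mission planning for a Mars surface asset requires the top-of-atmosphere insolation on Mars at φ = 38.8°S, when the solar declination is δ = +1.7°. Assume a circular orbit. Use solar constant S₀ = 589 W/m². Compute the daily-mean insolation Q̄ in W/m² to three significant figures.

Q̄ ≈ 141 W/m²

cos H₀ = −tan(-38.8°) tan(+1.700°) = 0.0239, H₀ = 1.5469 rad.
Bracket: H₀ sin φ sin δ + cos φ cos δ sin H₀ = 1.5469×-0.62660×0.02967 + 0.77934×0.99956×0.99972 = -0.028759 + 0.778779 = 0.750020.
Q̄ = (S₀/π) × [bracket] = (589/π) × 0.750020 = 140.6 W/m².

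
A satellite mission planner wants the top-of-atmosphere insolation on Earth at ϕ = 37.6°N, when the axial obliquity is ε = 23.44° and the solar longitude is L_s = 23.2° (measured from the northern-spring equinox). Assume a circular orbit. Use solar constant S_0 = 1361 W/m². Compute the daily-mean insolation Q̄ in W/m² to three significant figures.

Solar declination: sin δ = sin ε · sin L_s = sin 23.44° × sin 23.2° = 0.15671, so δ = +9.016°.
cos h₀ = −tan(+37.6°) tan(+9.016°) = -0.1222, h₀ = 1.6933 rad.
Bracket: h₀ sin ϕ sin δ + cos ϕ cos δ sin h₀ = 1.6933×0.61015×0.15671 + 0.79229×0.98765×0.99251 = 0.161908 + 0.776644 = 0.938552.
Q̄ = (S_0/π) × [bracket] = (1361/π) × 0.938552 = 406.6 W/m².

Q̄ ≈ 407 W/m²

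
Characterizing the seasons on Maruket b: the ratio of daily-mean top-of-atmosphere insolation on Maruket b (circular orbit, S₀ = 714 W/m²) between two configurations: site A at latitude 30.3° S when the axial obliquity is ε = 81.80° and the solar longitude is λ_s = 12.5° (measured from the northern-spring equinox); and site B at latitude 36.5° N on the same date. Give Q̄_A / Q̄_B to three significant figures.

— Configuration A (φ=-30.3°):
Solar declination: sin δ = sin ε · sin λ_s = sin 81.80° × sin 12.5° = 0.21423, so δ = +12.370°.
cos H₀ = −tan(-30.3°) tan(+12.370°) = 0.1282, H₀ = 1.4423 rad.
Bracket: H₀ sin φ sin δ + cos φ cos δ sin H₀ = 1.4423×-0.50453×0.21423 + 0.86340×0.97678×0.99175 = -0.155892 + 0.836394 = 0.680502.
Q̄ = (S₀/π) × [bracket] = (714/π) × 0.680502 = 154.66 W/m².
— Configuration B (φ=+36.5°):
cos H₀ = −tan(+36.5°) tan(+12.370°) = -0.1623, H₀ = 1.7338 rad.
Bracket: H₀ sin φ sin δ + cos φ cos δ sin H₀ = 1.7338×0.59482×0.21423 + 0.80386×0.97678×0.98674 = 0.220935 + 0.774783 = 0.995718.
Q̄ = (S₀/π) × [bracket] = (714/π) × 0.995718 = 226.30 W/m².
Ratio Q̄_A / Q̄_B = 154.66 / 226.30 = 0.6834.

Q̄_A / Q̄_B ≈ 0.683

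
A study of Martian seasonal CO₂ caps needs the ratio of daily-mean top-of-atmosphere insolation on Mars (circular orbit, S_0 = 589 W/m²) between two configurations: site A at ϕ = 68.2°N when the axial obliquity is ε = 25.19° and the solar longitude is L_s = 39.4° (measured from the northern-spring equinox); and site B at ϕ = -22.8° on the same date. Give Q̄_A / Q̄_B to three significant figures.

— Configuration A (ϕ=+68.2°):
Solar declination: sin δ = sin ε · sin L_s = sin 25.19° × sin 39.4° = 0.27015, so δ = +15.673°.
cos h₀ = −tan(+68.2°) tan(+15.673°) = -0.7015, h₀ = 2.3483 rad.
Bracket: h₀ sin ϕ sin δ + cos ϕ cos δ sin h₀ = 2.3483×0.92849×0.27015 + 0.37137×0.96282×0.71265 = 0.589028 + 0.254817 = 0.843845.
Q̄ = (S_0/π) × [bracket] = (589/π) × 0.843845 = 158.21 W/m².
— Configuration B (ϕ=-22.8°):
cos h₀ = −tan(-22.8°) tan(+15.673°) = 0.1179, h₀ = 1.4526 rad.
Bracket: h₀ sin ϕ sin δ + cos ϕ cos δ sin h₀ = 1.4526×-0.38752×0.27015 + 0.92186×0.96282×0.99302 = -0.152071 + 0.881390 = 0.729319.
Q̄ = (S_0/π) × [bracket] = (589/π) × 0.729319 = 136.74 W/m².
Ratio Q̄_A / Q̄_B = 158.21 / 136.74 = 1.157.

Q̄_A / Q̄_B ≈ 1.16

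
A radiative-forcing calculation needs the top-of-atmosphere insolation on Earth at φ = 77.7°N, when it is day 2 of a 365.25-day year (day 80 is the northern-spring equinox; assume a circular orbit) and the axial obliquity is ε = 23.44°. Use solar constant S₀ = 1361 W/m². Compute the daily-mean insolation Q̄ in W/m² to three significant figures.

Solar longitude: λ_s = 360° × (2 − 80)/365.25 = -76.879°, i.e. -76.879° + 360° = 283.121°.
sin δ = sin 23.44° × sin 283.121° = -0.38740, so δ = -22.793°.
cos H₀ = −tan(+77.7°) tan(-22.793°) = 1.9273 ≥ 1 ⇒ polar night, H₀ = 0 and Q̄ = 0.

Q̄ ≈ 0.00 W/m²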